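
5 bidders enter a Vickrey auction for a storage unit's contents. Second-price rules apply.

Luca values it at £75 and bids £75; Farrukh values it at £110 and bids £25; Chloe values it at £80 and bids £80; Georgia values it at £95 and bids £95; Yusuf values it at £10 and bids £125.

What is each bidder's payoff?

Bids in descending order: Yusuf £125, then Georgia £95, then Chloe £80, then Luca £75, then Farrukh £25.
Yusuf has the top bid and wins; the price is the second-highest bid, £95.
Yusuf's payoff = £10 − £95 = -£85. All other bidders lose, so their payoff is 0.

Payoffs: Luca £0, Farrukh £0, Chloe £0, Georgia £0, Yusuf -£85.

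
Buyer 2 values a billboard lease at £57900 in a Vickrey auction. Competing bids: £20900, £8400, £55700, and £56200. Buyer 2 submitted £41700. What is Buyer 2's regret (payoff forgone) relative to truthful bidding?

Regret: £1700.

The highest competing bid is £56200.
Bidding truthfully at £57900: Buyer 2 has the top bid, wins, and pays the second-highest bid £56200. Payoff = £57900 − £56200 = £1700.
Bidding £41700: the top bid is £56200 (a rival), so Buyer 2 loses. Payoff = £0.
Regret = truthful payoff − actual payoff = £1700 − £0 = £1700.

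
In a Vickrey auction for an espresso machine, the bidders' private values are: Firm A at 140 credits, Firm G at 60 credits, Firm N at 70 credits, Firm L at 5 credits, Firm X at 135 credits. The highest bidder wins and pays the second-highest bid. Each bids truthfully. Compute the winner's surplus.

Sorted high to low: Firm A 140 credits > Firm X 135 credits > Firm N 70 credits > Firm G 60 credits > Firm L 5 credits.
Firm A wins with the top bid and pays the second-highest, 135 credits.
Surplus = 140 credits − 135 credits = 5 credits.

Surplus = 5 credits.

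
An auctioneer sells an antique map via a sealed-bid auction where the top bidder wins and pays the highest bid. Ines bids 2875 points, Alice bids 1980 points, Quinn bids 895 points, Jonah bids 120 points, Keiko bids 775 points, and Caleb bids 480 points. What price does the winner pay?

Price paid: 2875 points.

Ordered from highest: Ines 2875 points > Alice 1980 points > Quinn 895 points > Keiko 775 points > Caleb 480 points > Jonah 120 points.
Ines is the highest bidder, so Ines wins.
Under the first-price rule, the price is the highest bid: 2875 points.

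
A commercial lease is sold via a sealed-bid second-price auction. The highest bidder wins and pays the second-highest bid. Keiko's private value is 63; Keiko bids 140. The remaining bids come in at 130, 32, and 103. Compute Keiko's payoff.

Keiko's payoff: -67.

Highest competing bid: 130.
Keiko's bid 140 is the highest overall, so Keiko wins and pays the second-highest bid, 130.
Payoff = value − price = 63 − 130 = -67.
Overbidding won the item at a price above value — truthful bidding would have avoided this loss.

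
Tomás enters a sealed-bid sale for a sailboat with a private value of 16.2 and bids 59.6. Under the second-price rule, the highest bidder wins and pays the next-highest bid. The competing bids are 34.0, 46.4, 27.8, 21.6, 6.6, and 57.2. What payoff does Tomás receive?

-41.0

Highest competing bid: 57.2.
Tomás's bid 59.6 is the highest overall, so Tomás wins and pays the second-highest bid, 57.2.
Payoff = value − price = 16.2 − 57.2 = -41.0.
Overbidding won the item at a price above value — truthful bidding would have avoided this loss.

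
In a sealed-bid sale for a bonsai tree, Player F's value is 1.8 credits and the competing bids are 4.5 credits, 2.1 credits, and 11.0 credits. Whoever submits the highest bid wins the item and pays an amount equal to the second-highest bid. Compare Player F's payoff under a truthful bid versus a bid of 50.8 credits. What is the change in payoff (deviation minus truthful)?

-9.2 credits

The highest competing bid is 11.0 credits.
Bidding truthfully at 1.8 credits: the top bid is 11.0 credits (a rival), so Player F loses. Payoff = 0.0 credits.
Bidding 50.8 credits: Player F has the top bid, wins, and pays the second-highest bid 11.0 credits. Payoff = 1.8 credits − 11.0 credits = -9.2 credits.
Change = -9.2 credits − 0.0 credits = -9.2 credits.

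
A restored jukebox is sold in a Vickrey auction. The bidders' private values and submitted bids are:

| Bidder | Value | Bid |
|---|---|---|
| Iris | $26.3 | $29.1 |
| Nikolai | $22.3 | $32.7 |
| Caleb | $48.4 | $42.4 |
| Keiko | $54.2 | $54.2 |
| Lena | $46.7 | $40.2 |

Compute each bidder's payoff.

Bids in descending order: Keiko $54.2, then Caleb $42.4, then Lena $40.2, then Nikolai $32.7, then Iris $29.1.
Keiko has the top bid and wins; the price is the second-highest bid, $42.4.
Keiko's payoff = $54.2 − $42.4 = $11.8. All other bidders lose, so their payoff is 0.

Iris $0.0, Nikolai $0.0, Caleb $0.0, Keiko $11.8, Lena $0.0.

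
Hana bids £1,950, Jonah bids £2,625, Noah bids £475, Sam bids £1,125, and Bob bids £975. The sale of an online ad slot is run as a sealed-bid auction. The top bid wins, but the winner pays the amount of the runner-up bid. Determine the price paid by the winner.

Bids in descending order: Jonah £2,625 > Hana £1,950 > Sam £1,125 > Bob £975 > Noah £475.
Jonah has the highest bid, so Jonah wins.
The second-highest bid is £1,950, so that is what Jonah pays.

Price paid: £1,950.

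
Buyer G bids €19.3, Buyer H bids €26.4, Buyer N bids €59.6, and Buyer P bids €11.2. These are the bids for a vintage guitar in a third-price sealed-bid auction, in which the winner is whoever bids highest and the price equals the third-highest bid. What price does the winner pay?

Price paid: €19.3.

Bids in descending order: Buyer N €59.6, then Buyer H €26.4, then Buyer G €19.3, then Buyer P €11.2.
Buyer N is the highest bidder, so Buyer N wins.
Under the third-price rule, the price is the third-highest bid: €19.3.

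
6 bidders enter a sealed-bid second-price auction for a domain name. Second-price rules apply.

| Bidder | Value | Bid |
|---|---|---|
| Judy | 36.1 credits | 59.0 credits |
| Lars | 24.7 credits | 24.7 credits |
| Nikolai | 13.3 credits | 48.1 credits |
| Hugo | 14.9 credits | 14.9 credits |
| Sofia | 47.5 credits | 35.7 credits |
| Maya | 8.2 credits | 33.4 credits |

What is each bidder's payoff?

Payoffs: Judy -12.0 credits, Lars 0.0 credits, Nikolai 0.0 credits, Hugo 0.0 credits, Sofia 0.0 credits, Maya 0.0 credits.

Ranking the bids: Judy 59.0 credits, then Nikolai 48.1 credits, then Sofia 35.7 credits, then Maya 33.4 credits, then Lars 24.7 credits, then Hugo 14.9 credits.
Judy has the top bid and wins; the price is the second-highest bid, 48.1 credits.
Judy's payoff = 36.1 credits − 48.1 credits = -12.0 credits. All other bidders lose, so their payoff is 0.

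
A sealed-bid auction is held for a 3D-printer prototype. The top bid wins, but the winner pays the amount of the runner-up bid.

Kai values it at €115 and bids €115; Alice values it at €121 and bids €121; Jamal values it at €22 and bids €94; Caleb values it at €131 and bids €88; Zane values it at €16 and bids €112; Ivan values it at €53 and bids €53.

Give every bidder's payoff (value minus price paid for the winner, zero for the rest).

Kai €0, Alice €6, Jamal €0, Caleb €0, Zane €0, Ivan €0.

Ranking the bids: Alice €121, then Kai €115, then Zane €112, then Jamal €94, then Caleb €88, then Ivan €53.
Alice has the top bid and wins; the price is the second-highest bid, €115.
Alice's payoff = €121 − €115 = €6. All other bidders lose, so their payoff is 0.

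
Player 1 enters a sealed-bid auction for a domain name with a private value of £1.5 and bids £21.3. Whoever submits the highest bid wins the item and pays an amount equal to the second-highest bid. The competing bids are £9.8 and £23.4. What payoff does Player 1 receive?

Payoff = £0.0.

Highest competing bid: £23.4.
Player 1's bid £21.3 is not the highest, so Player 1 loses, pays nothing, and earns zero payoff.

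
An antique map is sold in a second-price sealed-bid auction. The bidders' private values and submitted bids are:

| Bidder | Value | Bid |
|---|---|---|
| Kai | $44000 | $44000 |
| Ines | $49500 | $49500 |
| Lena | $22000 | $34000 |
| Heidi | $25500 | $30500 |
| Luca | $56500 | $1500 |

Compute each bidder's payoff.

Ordered from highest: Ines $49500; Kai $44000; Lena $34000; Heidi $30500; Luca $1500.
Ines has the top bid and wins; the price is the second-highest bid, $44000.
Ines's payoff = $49500 − $44000 = $5500. All other bidders lose, so their payoff is 0.

Payoffs: Kai $0, Ines $5500, Lena $0, Heidi $0, Luca $0.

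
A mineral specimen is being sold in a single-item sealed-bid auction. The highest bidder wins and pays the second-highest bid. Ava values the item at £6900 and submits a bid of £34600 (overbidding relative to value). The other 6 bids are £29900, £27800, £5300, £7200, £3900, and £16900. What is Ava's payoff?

Highest competing bid: £29900.
Ava's bid £34600 is the highest overall, so Ava wins and pays the second-highest bid, £29900.
Payoff = value − price = £6900 − £29900 = -£23000.
Overbidding won the item at a price above value — truthful bidding would have avoided this loss.

Payoff = -£23000.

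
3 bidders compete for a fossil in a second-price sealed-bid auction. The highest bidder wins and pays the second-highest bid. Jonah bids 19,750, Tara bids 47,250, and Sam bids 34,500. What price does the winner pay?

Sorted high to low: Tara 47,250 > Sam 34,500 > Jonah 19,750.
Tara has the highest bid, so Tara wins.
The second-highest bid is 34,500, so that is what Tara pays.

Price paid: 34,500.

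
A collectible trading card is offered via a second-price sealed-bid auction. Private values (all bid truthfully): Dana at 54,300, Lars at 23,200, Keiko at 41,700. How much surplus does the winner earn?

Ordered from highest: Dana 54,300, then Keiko 41,700, then Lars 23,200.
Dana wins with the top bid and pays the second-highest, 41,700.
Surplus = 54,300 − 41,700 = 12,600.

Surplus = 12,600.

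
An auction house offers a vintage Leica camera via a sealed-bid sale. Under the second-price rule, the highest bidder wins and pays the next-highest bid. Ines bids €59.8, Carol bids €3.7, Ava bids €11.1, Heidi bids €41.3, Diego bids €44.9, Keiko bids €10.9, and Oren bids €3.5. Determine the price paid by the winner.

Ordered from highest: Ines €59.8 > Diego €44.9 > Heidi €41.3 > Ava €11.1 > Keiko €10.9 > Carol €3.7 > Oren €3.5.
Ines has the highest bid, so Ines wins.
The second-highest bid is €44.9, so that is what Ines pays.

Price paid: €44.9.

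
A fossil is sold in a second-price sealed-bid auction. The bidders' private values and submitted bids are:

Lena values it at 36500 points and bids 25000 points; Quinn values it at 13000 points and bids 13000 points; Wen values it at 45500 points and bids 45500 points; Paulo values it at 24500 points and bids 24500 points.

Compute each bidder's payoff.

Lena 0 points, Quinn 0 points, Wen 20500 points, Paulo 0 points.

Bids in descending order: Wen 45500 points > Lena 25000 points > Paulo 24500 points > Quinn 13000 points.
Wen has the top bid and wins; the price is the second-highest bid, 25000 points.
Wen's payoff = 45500 points − 25000 points = 20500 points. All other bidders lose, so their payoff is 0.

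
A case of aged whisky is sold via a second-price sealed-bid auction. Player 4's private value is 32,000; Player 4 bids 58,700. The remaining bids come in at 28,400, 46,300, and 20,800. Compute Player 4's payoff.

Payoff = -14,300.

Highest competing bid: 46,300.
Player 4's bid 58,700 is the highest overall, so Player 4 wins and pays the second-highest bid, 46,300.
Payoff = value − price = 32,000 − 46,300 = -14,300.
Overbidding won the item at a price above value — truthful bidding would have avoided this loss.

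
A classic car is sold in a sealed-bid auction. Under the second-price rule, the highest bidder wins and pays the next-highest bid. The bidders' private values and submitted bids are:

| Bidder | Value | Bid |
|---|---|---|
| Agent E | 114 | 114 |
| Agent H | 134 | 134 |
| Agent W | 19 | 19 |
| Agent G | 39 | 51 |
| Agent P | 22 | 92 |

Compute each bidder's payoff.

Payoffs: Agent E 0, Agent H 20, Agent W 0, Agent G 0, Agent P 0.

Ranking the bids: Agent H 134, then Agent E 114, then Agent P 92, then Agent G 51, then Agent W 19.
Agent H has the top bid and wins; the price is the second-highest bid, 114.
Agent H's payoff = 134 − 114 = 20. All other bidders lose, so their payoff is 0.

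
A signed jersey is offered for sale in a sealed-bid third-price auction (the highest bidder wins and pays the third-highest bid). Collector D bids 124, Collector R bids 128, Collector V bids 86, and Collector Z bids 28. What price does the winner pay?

Price paid: 86.

Bids in descending order: Collector R 128 > Collector D 124 > Collector V 86 > Collector Z 28.
Collector R is the highest bidder, so Collector R wins.
Under the third-price rule, the price is the third-highest bid: 86.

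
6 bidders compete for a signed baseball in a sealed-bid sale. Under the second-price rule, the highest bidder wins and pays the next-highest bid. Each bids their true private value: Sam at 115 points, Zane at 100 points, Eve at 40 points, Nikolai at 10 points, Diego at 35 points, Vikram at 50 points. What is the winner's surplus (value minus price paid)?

Surplus = 15 points.

Ordered from highest: Sam 115 points > Zane 100 points > Vikram 50 points > Eve 40 points > Diego 35 points > Nikolai 10 points.
Sam wins with the top bid and pays the second-highest, 100 points.
Surplus = 115 points − 100 points = 15 points.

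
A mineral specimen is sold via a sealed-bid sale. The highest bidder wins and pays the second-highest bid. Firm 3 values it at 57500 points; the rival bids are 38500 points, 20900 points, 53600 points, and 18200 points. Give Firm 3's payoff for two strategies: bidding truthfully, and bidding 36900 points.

The highest competing bid is 53600 points.
Bidding truthfully at 57500 points: Firm 3 has the top bid, wins, and pays the second-highest bid 53600 points. Payoff = 57500 points − 53600 points = 3900 points.
Bidding 36900 points: the top bid is 53600 points (a rival), so Firm 3 loses. Payoff = 0 points.

(a) 3900 points  (b) 0 points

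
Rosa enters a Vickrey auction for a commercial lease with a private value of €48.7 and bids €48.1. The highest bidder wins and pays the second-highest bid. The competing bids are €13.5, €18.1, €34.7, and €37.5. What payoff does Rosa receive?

Rosa's payoff: €11.2.

Highest competing bid: €37.5.
Rosa's bid €48.1 is the highest overall, so Rosa wins and pays the second-highest bid, €37.5.
Payoff = value − price = €48.7 − €37.5 = €11.2.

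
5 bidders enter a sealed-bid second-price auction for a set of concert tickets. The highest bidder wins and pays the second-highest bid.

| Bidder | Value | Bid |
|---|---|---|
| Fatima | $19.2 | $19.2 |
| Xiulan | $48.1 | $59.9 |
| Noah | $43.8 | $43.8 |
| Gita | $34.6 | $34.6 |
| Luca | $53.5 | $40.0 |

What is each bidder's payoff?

Ordered from highest: Xiulan $59.9, then Noah $43.8, then Luca $40.0, then Gita $34.6, then Fatima $19.2.
Xiulan has the top bid and wins; the price is the second-highest bid, $43.8.
Xiulan's payoff = $48.1 − $43.8 = $4.3. All other bidders lose, so their payoff is 0.

Payoffs: Fatima $0.0, Xiulan $4.3, Noah $0.0, Gita $0.0, Luca $0.0.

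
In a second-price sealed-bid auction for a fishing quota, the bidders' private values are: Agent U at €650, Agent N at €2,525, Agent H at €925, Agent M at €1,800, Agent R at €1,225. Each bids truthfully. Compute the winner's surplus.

Bids in descending order: Agent N €2,525; Agent M €1,800; Agent R €1,225; Agent H €925; Agent U €650.
Agent N wins with the top bid and pays the second-highest, €1,800.
Surplus = €2,525 − €1,800 = €725.

Winner's surplus: €725.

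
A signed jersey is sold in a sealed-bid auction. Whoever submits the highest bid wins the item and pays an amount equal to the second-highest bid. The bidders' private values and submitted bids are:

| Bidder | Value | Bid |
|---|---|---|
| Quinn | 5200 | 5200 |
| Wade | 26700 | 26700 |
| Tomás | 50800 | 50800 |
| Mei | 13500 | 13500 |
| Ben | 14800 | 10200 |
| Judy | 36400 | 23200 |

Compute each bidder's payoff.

Payoffs: Quinn 0, Wade 0, Tomás 24100, Mei 0, Ben 0, Judy 0.

Ranking the bids: Tomás 50800, then Wade 26700, then Judy 23200, then Mei 13500, then Ben 10200, then Quinn 5200.
Tomás has the top bid and wins; the price is the second-highest bid, 26700.
Tomás's payoff = 50800 − 26700 = 24100. All other bidders lose, so their payoff is 0.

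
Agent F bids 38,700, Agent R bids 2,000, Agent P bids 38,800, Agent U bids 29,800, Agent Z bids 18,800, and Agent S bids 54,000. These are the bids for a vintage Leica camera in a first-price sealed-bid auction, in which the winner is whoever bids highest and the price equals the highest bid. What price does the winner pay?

Price paid: 54,000.

Ordered from highest: Agent S 54,000, then Agent P 38,800, then Agent F 38,700, then Agent U 29,800, then Agent Z 18,800, then Agent R 2,000.
Agent S is the highest bidder, so Agent S wins.
Under the first-price rule, the price is the highest bid: 54,000.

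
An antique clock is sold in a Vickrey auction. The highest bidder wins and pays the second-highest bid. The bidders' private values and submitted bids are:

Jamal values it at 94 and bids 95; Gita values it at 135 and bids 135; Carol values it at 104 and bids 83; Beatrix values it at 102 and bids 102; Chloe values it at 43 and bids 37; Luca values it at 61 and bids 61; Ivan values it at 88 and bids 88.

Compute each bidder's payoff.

Payoffs: Jamal 0, Gita 33, Carol 0, Beatrix 0, Chloe 0, Luca 0, Ivan 0.

Ranking the bids: Gita 135 > Beatrix 102 > Jamal 95 > Ivan 88 > Carol 83 > Luca 61 > Chloe 37.
Gita has the top bid and wins; the price is the second-highest bid, 102.
Gita's payoff = 135 − 102 = 33. All other bidders lose, so their payoff is 0.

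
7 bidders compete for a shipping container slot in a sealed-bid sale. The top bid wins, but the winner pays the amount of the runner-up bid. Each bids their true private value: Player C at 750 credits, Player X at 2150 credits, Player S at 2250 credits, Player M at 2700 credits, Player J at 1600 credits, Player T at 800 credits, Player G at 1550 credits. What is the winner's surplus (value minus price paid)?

Surplus = 450 credits.

Ordered from highest: Player M 2700 credits > Player S 2250 credits > Player X 2150 credits > Player J 1600 credits > Player G 1550 credits > Player T 800 credits > Player C 750 credits.
Player M wins with the top bid and pays the second-highest, 2250 credits.
Surplus = 2700 credits − 2250 credits = 450 credits.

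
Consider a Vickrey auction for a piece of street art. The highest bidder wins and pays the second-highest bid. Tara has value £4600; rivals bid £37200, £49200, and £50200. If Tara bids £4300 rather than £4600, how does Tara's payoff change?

Payoff change: £0.

The highest competing bid is £50200.
Bidding truthfully at £4600: the top bid is £50200 (a rival), so Tara loses. Payoff = £0.
Bidding £4300: the top bid is £50200 (a rival), so Tara loses. Payoff = £0.
Change = £0 − £0 = £0.
The bid only affects whether you win, not the price — here both bids land on the same side of the top rival bid, so the deviation is payoff-neutral.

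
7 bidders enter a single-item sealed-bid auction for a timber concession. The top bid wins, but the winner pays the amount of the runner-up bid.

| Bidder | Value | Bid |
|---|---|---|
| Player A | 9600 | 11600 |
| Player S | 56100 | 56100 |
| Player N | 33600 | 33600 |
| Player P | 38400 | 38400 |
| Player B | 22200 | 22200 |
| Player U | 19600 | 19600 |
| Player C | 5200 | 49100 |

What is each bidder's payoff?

Bids in descending order: Player S 56100, then Player C 49100, then Player P 38400, then Player N 33600, then Player B 22200, then Player U 19600, then Player A 11600.
Player S has the top bid and wins; the price is the second-highest bid, 49100.
Player S's payoff = 56100 − 49100 = 7000. All other bidders lose, so their payoff is 0.

Player A 0, Player S 7000, Player N 0, Player P 0, Player B 0, Player U 0, Player C 0.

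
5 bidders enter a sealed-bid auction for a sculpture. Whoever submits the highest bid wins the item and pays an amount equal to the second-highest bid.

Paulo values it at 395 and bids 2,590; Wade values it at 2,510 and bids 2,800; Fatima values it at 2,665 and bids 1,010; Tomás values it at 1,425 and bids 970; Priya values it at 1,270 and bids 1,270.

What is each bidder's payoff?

Ordered from highest: Wade 2,800; Paulo 2,590; Priya 1,270; Fatima 1,010; Tomás 970.
Wade has the top bid and wins; the price is the second-highest bid, 2,590.
Wade's payoff = 2,510 − 2,590 = -80. All other bidders lose, so their payoff is 0.

Payoffs: Paulo 0, Wade -80, Fatima 0, Tomás 0, Priya 0.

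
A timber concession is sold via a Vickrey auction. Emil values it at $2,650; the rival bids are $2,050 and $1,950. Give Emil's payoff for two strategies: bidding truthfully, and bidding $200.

(a) $600  (b) $0

The highest competing bid is $2,050.
Bidding truthfully at $2,650: Emil has the top bid, wins, and pays the second-highest bid $2,050. Payoff = $2,650 − $2,050 = $600.
Bidding $200: the top bid is $2,050 (a rival), so Emil loses. Payoff = $0.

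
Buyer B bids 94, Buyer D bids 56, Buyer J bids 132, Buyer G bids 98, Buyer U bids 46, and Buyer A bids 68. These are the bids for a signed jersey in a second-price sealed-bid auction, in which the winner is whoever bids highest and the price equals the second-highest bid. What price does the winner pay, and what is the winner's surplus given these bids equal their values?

Sorted high to low: Buyer J 132, then Buyer G 98, then Buyer B 94, then Buyer A 68, then Buyer D 56, then Buyer U 46.
Buyer J is the highest bidder, so Buyer J wins.
Under the second-price rule, the price is the second-highest bid: 98.
Surplus = 132 − 98 = 34.

The winner pays 98 for a surplus of 34.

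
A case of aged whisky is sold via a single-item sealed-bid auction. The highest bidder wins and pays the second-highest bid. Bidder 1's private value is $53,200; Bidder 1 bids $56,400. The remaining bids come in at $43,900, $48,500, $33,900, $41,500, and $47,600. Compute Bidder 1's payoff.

Highest competing bid: $48,500.
Bidder 1's bid $56,400 is the highest overall, so Bidder 1 wins and pays the second-highest bid, $48,500.
Payoff = value − price = $53,200 − $48,500 = $4,700.

$4,700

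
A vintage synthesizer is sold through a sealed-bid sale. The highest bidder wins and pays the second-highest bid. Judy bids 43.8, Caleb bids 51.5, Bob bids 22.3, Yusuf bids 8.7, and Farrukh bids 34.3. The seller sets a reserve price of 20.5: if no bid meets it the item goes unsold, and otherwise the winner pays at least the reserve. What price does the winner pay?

The winner pays 43.8.

Ranking the bids: Caleb 51.5; Judy 43.8; Farrukh 34.3; Bob 22.3; Yusuf 8.7.
Caleb has the highest bid, so Caleb wins.
The second-highest bid is 43.8, which exceeds the reserve, so that sets the price.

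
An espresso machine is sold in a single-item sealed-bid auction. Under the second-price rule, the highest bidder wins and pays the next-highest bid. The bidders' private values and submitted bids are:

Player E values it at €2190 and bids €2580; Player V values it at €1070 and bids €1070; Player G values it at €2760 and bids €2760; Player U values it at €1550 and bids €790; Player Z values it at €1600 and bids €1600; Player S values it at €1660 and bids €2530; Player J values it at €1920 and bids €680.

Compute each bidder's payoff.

Player E €0, Player V €0, Player G €180, Player U €0, Player Z €0, Player S €0, Player J €0.

Ordered from highest: Player G €2760; Player E €2580; Player S €2530; Player Z €1600; Player V €1070; Player U €790; Player J €680.
Player G has the top bid and wins; the price is the second-highest bid, €2580.
Player G's payoff = €2760 − €2580 = €180. All other bidders lose, so their payoff is 0.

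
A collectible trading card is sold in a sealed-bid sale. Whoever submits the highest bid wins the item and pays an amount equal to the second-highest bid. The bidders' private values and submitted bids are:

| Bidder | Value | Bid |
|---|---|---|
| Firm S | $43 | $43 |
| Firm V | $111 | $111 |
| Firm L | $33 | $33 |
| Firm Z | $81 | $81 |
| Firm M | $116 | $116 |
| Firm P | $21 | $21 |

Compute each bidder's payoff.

Firm S $0, Firm V $0, Firm L $0, Firm Z $0, Firm M $5, Firm P $0.

Sorted high to low: Firm M $116 > Firm V $111 > Firm Z $81 > Firm S $43 > Firm L $33 > Firm P $21.
Firm M has the top bid and wins; the price is the second-highest bid, $111.
Firm M's payoff = $116 − $111 = $5. All other bidders lose, so their payoff is 0.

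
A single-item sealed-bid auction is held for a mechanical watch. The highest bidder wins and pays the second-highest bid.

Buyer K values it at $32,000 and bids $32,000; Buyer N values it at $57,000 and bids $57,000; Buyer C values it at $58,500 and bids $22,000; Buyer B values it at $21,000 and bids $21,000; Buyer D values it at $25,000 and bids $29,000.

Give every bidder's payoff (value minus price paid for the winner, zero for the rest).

Payoffs: Buyer K $0, Buyer N $25,000, Buyer C $0, Buyer B $0, Buyer D $0.

Sorted high to low: Buyer N $57,000, then Buyer K $32,000, then Buyer D $29,000, then Buyer C $22,000, then Buyer B $21,000.
Buyer N has the top bid and wins; the price is the second-highest bid, $32,000.
Buyer N's payoff = $57,000 − $32,000 = $25,000. All other bidders lose, so their payoff is 0.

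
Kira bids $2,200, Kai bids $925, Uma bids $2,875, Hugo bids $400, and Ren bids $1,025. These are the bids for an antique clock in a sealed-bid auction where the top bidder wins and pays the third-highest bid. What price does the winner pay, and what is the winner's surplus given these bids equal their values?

Ordered from highest: Uma $2,875 > Kira $2,200 > Ren $1,025 > Kai $925 > Hugo $400.
Uma is the highest bidder, so Uma wins.
Under the third-price rule, the price is the third-highest bid: $1,025.
Surplus = $2,875 − $1,025 = $1,850.

The winner pays $1,025 for a surplus of $1,850.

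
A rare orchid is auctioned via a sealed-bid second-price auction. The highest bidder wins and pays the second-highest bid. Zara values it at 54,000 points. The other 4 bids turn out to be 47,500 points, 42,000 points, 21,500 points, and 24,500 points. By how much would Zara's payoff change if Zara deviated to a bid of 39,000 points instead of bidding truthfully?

The highest competing bid is 47,500 points.
Bidding truthfully at 54,000 points: Zara has the top bid, wins, and pays the second-highest bid 47,500 points. Payoff = 54,000 points − 47,500 points = 6,500 points.
Bidding 39,000 points: the top bid is 47,500 points (a rival), so Zara loses. Payoff = 0 points.
Change = 0 points − 6,500 points = -6,500 points.
This is the dominant-strategy logic: truthful bidding weakly beats any alternative.

-6,500 points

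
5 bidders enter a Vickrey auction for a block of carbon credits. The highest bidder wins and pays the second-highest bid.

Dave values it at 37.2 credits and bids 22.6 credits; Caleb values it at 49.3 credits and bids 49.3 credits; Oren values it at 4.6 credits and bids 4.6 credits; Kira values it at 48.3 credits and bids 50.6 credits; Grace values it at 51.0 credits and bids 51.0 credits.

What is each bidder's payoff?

Payoffs: Dave 0.0 credits, Caleb 0.0 credits, Oren 0.0 credits, Kira 0.0 credits, Grace 0.4 credits.

Sorted high to low: Grace 51.0 credits; Kira 50.6 credits; Caleb 49.3 credits; Dave 22.6 credits; Oren 4.6 credits.
Grace has the top bid and wins; the price is the second-highest bid, 50.6 credits.
Grace's payoff = 51.0 credits − 50.6 credits = 0.4 credits. All other bidders lose, so their payoff is 0.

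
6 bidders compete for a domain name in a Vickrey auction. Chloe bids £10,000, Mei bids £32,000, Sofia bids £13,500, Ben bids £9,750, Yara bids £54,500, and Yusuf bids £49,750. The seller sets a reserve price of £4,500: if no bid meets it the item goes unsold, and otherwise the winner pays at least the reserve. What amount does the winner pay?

Sorted high to low: Yara £54,500, then Yusuf £49,750, then Mei £32,000, then Sofia £13,500, then Chloe £10,000, then Ben £9,750.
Yara has the highest bid, so Yara wins.
The second-highest bid is £49,750, which exceeds the reserve, so that sets the price.

Price paid: £49,750.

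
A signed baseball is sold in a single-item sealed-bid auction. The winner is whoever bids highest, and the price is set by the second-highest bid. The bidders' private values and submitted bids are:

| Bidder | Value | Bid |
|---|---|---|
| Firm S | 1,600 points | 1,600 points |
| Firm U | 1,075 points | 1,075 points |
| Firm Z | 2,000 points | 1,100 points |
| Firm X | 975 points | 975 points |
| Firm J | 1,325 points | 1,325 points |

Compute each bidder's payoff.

Payoffs: Firm S 275 points, Firm U 0 points, Firm Z 0 points, Firm X 0 points, Firm J 0 points.

Ranking the bids: Firm S 1,600 points > Firm J 1,325 points > Firm Z 1,100 points > Firm U 1,075 points > Firm X 975 points.
Firm S has the top bid and wins; the price is the second-highest bid, 1,325 points.
Firm S's payoff = 1,600 points − 1,325 points = 275 points. All other bidders lose, so their payoff is 0.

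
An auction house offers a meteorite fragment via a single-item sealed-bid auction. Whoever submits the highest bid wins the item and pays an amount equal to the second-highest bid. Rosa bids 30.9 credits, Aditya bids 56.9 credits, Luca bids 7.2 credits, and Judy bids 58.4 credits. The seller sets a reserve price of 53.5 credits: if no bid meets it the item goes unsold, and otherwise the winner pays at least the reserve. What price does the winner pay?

Price paid: 56.9 credits.

Bids in descending order: Judy 58.4 credits > Aditya 56.9 credits > Rosa 30.9 credits > Luca 7.2 credits.
Judy has the highest bid, so Judy wins.
The second-highest bid is 56.9 credits, which exceeds the reserve, so that sets the price.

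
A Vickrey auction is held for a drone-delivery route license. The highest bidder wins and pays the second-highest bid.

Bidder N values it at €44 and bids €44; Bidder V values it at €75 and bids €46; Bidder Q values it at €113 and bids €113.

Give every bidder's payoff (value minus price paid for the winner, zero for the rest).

Sorted high to low: Bidder Q €113 > Bidder V €46 > Bidder N €44.
Bidder Q has the top bid and wins; the price is the second-highest bid, €46.
Bidder Q's payoff = €113 − €46 = €67. All other bidders lose, so their payoff is 0.

Bidder N €0, Bidder V €0, Bidder Q €67.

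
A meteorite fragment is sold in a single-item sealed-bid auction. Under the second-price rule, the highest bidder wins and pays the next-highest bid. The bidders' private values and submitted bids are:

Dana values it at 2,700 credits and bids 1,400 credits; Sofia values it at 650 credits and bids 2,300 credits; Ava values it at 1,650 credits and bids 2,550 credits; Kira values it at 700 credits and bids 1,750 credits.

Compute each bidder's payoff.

Ranking the bids: Ava 2,550 credits > Sofia 2,300 credits > Kira 1,750 credits > Dana 1,400 credits.
Ava has the top bid and wins; the price is the second-highest bid, 2,300 credits.
Ava's payoff = 1,650 credits − 2,300 credits = -650 credits. All other bidders lose, so their payoff is 0.

Dana 0 credits, Sofia 0 credits, Ava -650 credits, Kira 0 credits.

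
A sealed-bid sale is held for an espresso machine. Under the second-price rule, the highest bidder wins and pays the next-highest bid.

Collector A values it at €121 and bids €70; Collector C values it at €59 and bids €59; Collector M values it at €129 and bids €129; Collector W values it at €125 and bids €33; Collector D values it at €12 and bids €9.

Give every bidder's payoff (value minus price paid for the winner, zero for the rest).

Collector A €0, Collector C €0, Collector M €59, Collector W €0, Collector D €0.

Ordered from highest: Collector M €129, then Collector A €70, then Collector C €59, then Collector W €33, then Collector D €9.
Collector M has the top bid and wins; the price is the second-highest bid, €70.
Collector M's payoff = €129 − €70 = €59. All other bidders lose, so their payoff is 0.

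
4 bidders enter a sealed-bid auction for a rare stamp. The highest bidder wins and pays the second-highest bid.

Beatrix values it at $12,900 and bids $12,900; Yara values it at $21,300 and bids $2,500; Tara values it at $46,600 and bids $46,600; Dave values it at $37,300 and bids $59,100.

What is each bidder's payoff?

Bids in descending order: Dave $59,100, then Tara $46,600, then Beatrix $12,900, then Yara $2,500.
Dave has the top bid and wins; the price is the second-highest bid, $46,600.
Dave's payoff = $37,300 − $46,600 = -$9,300. All other bidders lose, so their payoff is 0.

Payoffs: Beatrix $0, Yara $0, Tara $0, Dave -$9,300.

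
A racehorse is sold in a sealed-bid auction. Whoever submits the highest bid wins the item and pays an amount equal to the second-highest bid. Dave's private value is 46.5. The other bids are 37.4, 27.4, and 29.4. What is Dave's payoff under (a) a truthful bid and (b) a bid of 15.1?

(a) 9.1  (b) 0.0

The highest competing bid is 37.4.
Bidding truthfully at 46.5: Dave has the top bid, wins, and pays the second-highest bid 37.4. Payoff = 46.5 − 37.4 = 9.1.
Bidding 15.1: the top bid is 37.4 (a rival), so Dave loses. Payoff = 0.0.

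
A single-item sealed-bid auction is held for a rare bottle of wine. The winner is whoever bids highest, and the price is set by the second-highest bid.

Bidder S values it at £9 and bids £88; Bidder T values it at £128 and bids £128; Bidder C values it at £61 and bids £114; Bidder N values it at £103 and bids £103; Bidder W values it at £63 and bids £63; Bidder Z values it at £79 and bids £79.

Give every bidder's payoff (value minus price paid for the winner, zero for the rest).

Ranking the bids: Bidder T £128 > Bidder C £114 > Bidder N £103 > Bidder S £88 > Bidder Z £79 > Bidder W £63.
Bidder T has the top bid and wins; the price is the second-highest bid, £114.
Bidder T's payoff = £128 − £114 = £14. All other bidders lose, so their payoff is 0.

Bidder S £0, Bidder T £14, Bidder C £0, Bidder N £0, Bidder W £0, Bidder Z £0.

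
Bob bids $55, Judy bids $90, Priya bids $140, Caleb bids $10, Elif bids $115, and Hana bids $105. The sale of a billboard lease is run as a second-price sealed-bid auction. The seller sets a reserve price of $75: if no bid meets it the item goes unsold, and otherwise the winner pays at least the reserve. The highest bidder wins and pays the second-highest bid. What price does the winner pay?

Bids in descending order: Priya $140, then Elif $115, then Hana $105, then Judy $90, then Bob $55, then Caleb $10.
Priya has the highest bid, so Priya wins.
The second-highest bid is $115, which exceeds the reserve, so that sets the price.

Price paid: $115.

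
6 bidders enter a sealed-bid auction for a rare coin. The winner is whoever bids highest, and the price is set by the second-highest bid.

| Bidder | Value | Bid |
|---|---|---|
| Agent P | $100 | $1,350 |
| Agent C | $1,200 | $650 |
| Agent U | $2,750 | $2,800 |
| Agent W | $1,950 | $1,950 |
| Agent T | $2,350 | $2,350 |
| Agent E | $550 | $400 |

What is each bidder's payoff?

Agent P $0, Agent C $0, Agent U $400, Agent W $0, Agent T $0, Agent E $0.

Ordered from highest: Agent U $2,800, then Agent T $2,350, then Agent W $1,950, then Agent P $1,350, then Agent C $650, then Agent E $400.
Agent U has the top bid and wins; the price is the second-highest bid, $2,350.
Agent U's payoff = $2,750 − $2,350 = $400. All other bidders lose, so their payoff is 0.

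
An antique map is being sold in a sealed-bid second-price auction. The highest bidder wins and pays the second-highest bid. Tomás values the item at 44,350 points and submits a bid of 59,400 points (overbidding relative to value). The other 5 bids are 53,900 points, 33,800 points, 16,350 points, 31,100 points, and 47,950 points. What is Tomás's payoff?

Highest competing bid: 53,900 points.
Tomás's bid 59,400 points is the highest overall, so Tomás wins and pays the second-highest bid, 53,900 points.
Payoff = value − price = 44,350 points − 53,900 points = -9,550 points.
Overbidding won the item at a price above value — truthful bidding would have avoided this loss.

-9,550 points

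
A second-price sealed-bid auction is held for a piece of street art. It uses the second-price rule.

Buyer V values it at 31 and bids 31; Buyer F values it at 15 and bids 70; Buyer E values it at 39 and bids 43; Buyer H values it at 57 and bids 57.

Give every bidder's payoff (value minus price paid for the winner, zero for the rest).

Ordered from highest: Buyer F 70; Buyer H 57; Buyer E 43; Buyer V 31.
Buyer F has the top bid and wins; the price is the second-highest bid, 57.
Buyer F's payoff = 15 − 57 = -42. All other bidders lose, so their payoff is 0.

Payoffs: Buyer V 0, Buyer F -42, Buyer E 0, Buyer H 0.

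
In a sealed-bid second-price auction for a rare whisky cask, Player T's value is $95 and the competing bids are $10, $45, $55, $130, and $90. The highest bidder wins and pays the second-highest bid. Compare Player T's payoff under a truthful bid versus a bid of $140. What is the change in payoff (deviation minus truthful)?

Payoff change: -$35.

The highest competing bid is $130.
Bidding truthfully at $95: the top bid is $130 (a rival), so Player T loses. Payoff = $0.
Bidding $140: Player T has the top bid, wins, and pays the second-highest bid $130. Payoff = $95 − $130 = -$35.
Change = -$35 − $0 = -$35.
This is the dominant-strategy logic: truthful bidding weakly beats any alternative.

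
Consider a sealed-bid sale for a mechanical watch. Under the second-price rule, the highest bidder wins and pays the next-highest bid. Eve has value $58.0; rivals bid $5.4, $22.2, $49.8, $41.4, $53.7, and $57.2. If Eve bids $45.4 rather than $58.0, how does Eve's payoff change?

The highest competing bid is $57.2.
Bidding truthfully at $58.0: Eve has the top bid, wins, and pays the second-highest bid $57.2. Payoff = $58.0 − $57.2 = $0.8.
Bidding $45.4: the top bid is $57.2 (a rival), so Eve loses. Payoff = $0.0.
Change = $0.0 − $0.8 = -$0.8.

-$0.8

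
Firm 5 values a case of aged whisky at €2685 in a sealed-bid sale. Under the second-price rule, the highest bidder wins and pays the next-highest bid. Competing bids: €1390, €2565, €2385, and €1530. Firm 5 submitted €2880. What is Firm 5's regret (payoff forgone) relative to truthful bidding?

Regret: €0.

The highest competing bid is €2565.
Bidding truthfully at €2685: Firm 5 has the top bid, wins, and pays the second-highest bid €2565. Payoff = €2685 − €2565 = €120.
Bidding €2880: Firm 5 has the top bid, wins, and pays the second-highest bid €2565. Payoff = €2685 − €2565 = €120.
Regret = truthful payoff − actual payoff = €120 − €120 = €0.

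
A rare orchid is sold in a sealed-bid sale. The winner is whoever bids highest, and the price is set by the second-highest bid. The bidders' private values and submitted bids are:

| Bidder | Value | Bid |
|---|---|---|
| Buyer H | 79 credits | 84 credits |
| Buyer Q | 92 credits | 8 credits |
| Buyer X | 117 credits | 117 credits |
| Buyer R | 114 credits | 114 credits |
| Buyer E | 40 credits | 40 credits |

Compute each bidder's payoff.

Buyer H 0 credits, Buyer Q 0 credits, Buyer X 3 credits, Buyer R 0 credits, Buyer E 0 credits.

Ranking the bids: Buyer X 117 credits, then Buyer R 114 credits, then Buyer H 84 credits, then Buyer E 40 credits, then Buyer Q 8 credits.
Buyer X has the top bid and wins; the price is the second-highest bid, 114 credits.
Buyer X's payoff = 117 credits − 114 credits = 3 credits. All other bidders lose, so their payoff is 0.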